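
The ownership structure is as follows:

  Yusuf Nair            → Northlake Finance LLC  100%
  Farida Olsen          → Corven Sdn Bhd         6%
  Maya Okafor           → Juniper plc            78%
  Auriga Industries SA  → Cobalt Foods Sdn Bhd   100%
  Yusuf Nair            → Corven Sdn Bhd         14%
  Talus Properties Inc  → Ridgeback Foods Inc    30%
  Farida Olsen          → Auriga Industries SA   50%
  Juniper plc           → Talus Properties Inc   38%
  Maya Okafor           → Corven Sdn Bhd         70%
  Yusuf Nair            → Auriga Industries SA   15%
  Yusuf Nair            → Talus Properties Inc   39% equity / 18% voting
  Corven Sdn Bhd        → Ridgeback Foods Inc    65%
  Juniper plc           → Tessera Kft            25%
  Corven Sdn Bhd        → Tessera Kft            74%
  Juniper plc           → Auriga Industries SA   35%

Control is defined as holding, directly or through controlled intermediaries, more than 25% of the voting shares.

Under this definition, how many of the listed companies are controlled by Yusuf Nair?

Yusuf holds 100% of Northlake, so Yusuf controls Northlake.
No other company's threshold is met.
Yusuf controls 1 company.

1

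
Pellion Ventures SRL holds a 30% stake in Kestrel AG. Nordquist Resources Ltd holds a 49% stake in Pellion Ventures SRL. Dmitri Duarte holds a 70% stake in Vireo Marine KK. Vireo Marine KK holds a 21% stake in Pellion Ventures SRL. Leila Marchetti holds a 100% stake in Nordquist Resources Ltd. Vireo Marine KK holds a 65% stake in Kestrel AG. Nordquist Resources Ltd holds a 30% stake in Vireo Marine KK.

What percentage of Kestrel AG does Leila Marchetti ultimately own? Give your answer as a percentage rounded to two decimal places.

Leila reaches Kestrel along 3 paths.
Via Nordquist → Pellion: 100% × 49% × 30% = 14.7%.
Via Nordquist → Vireo → Pellion: 100% × 30% × 21% × 30% = 1.89%.
Via Nordquist → Vireo: 100% × 30% × 65% = 19.5%.
Total: 14.7% + 1.89% + 19.5% = 36.09%.

36.09%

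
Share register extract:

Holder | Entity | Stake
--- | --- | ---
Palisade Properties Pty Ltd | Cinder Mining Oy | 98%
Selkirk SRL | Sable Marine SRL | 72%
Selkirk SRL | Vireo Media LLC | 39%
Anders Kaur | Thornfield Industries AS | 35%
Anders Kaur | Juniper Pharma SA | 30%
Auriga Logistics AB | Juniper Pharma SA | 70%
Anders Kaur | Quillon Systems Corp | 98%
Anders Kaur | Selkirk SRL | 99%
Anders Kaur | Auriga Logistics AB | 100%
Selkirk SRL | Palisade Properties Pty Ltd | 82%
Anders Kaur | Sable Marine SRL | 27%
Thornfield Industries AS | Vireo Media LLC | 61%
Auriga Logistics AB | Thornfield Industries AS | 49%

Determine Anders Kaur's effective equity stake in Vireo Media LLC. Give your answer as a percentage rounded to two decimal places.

Anders reaches Vireo along 3 paths.
Via Selkirk: 99% × 39% = 38.61%.
Via Thornfield: 35% × 61% = 21.35%.
Via Auriga → Thornfield: 100% × 49% × 61% = 29.89%.
Total: 38.61% + 21.35% + 29.89% = 89.85%.

89.85%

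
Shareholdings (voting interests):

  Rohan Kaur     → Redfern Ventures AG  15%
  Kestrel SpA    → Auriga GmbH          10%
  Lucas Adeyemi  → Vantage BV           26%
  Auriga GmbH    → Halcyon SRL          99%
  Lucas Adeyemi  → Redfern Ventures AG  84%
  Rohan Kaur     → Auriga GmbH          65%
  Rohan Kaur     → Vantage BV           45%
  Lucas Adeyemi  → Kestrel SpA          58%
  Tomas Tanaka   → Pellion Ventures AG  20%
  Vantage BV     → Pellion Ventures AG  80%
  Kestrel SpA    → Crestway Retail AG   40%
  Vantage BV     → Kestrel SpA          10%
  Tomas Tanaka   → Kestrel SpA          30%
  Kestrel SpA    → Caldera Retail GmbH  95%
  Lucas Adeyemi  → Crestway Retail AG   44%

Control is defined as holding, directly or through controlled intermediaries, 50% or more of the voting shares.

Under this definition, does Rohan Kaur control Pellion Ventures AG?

No

Rohan holds 65% of Auriga, so Rohan controls Auriga.
Auriga holds 99% of Halcyon, so Rohan controls Halcyon.
Neither Rohan nor any entity Rohan controls holds any voting interest in Pellion.
So Rohan does not control Pellion.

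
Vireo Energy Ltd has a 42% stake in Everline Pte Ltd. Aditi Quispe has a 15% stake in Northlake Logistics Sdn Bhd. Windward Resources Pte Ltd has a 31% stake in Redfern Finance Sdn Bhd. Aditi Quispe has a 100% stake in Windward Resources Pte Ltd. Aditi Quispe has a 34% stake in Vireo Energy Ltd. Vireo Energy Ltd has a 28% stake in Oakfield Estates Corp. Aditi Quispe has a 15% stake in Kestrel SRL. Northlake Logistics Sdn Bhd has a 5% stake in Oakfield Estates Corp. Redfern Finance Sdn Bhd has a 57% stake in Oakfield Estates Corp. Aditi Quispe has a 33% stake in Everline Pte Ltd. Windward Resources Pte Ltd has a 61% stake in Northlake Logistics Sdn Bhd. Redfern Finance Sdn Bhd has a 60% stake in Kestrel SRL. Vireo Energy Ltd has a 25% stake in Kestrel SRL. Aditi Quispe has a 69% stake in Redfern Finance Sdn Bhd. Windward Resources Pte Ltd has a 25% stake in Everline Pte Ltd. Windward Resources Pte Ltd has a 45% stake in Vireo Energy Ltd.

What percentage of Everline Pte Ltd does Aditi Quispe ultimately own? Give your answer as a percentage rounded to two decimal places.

91.18%

Aditi reaches Everline along 4 paths.
Via Windward: 100% × 25% = 25%.
Direct stake: 33% = 33%.
Via Windward → Vireo: 100% × 45% × 42% = 18.9%.
Via Vireo: 34% × 42% = 14.28%.
Total: 25% + 33% + 18.9% + 14.28% = 91.18%.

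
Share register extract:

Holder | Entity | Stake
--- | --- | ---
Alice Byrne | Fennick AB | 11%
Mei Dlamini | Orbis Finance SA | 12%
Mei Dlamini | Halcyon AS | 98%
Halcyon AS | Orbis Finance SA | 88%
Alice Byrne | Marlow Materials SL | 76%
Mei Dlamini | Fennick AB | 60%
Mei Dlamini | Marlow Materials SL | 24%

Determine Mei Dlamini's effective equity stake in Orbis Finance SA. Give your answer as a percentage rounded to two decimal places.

Mei reaches Orbis along 2 paths.
Via Halcyon: 98% × 88% = 86.24%.
Direct stake: 12% = 12%.
Total: 86.24% + 12% = 98.24%.

98.24%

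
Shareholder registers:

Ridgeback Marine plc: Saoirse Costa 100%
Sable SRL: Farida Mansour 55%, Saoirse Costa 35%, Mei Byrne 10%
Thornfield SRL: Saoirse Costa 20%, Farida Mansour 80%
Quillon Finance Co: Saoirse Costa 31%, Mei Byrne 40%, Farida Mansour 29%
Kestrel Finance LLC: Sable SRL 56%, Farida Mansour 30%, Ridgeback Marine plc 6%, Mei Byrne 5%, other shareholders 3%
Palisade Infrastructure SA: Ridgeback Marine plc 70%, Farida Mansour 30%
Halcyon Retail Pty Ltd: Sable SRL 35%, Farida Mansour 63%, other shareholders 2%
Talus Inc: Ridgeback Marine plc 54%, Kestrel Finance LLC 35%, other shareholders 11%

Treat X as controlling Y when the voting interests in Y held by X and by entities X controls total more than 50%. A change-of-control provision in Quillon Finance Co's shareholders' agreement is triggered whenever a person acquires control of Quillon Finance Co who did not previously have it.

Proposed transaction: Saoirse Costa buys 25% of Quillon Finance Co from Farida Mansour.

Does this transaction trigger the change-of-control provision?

Yes

The purchase adds only to Saoirse's holdings (Farida's stake shrinks), so Saoirse is the only person who could newly come to control Quillon.
Saoirse holds 100% of Ridgeback, so Saoirse controls Ridgeback.
Ridgeback holds 70% of Palisade, so Saoirse controls Palisade.
Ridgeback holds 54% of Talus, so Saoirse controls Talus.
In Quillon, Saoirse's side holds only 31%, not > 50%.
So before the transaction, Saoirse does not control Quillon.
After the purchase, Saoirse's direct stake in Quillon rises to 31% + 25% = 56%, and Farida's stake falls to 4%.
Saoirse holds 56% of Quillon, so Saoirse controls Quillon.
Saoirse did not control Quillon before and does after, so the clause is triggered.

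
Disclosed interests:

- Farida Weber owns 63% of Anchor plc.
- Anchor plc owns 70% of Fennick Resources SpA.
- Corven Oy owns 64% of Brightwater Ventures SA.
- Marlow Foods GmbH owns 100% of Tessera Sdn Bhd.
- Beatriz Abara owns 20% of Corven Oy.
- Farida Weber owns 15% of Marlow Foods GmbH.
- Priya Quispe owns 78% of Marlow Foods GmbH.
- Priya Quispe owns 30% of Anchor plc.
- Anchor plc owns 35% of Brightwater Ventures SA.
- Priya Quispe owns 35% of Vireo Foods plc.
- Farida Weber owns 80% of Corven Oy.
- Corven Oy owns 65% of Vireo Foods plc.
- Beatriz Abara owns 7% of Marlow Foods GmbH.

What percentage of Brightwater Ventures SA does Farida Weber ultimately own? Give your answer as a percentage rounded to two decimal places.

73.25%

Farida reaches Brightwater along 2 paths.
Via Corven: 80% × 64% = 51.2%.
Via Anchor: 63% × 35% = 22.05%.
Total: 51.2% + 22.05% = 73.25%.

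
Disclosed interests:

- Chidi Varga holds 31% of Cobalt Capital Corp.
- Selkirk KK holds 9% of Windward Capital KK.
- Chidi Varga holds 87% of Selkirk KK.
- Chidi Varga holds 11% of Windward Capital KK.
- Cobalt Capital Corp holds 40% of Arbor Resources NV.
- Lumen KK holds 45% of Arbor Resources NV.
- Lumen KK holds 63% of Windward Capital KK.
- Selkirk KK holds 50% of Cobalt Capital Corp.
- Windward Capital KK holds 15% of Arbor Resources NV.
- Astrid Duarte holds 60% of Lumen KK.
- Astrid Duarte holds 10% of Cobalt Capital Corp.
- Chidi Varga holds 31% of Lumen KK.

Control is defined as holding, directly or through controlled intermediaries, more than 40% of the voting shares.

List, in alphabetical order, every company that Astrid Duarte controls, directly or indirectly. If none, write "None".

Arbor Resources NV, Lumen KK, Windward Capital KK

Astrid holds 60% of Lumen, so Astrid controls Lumen.
Lumen holds 63% of Windward, so Astrid controls Windward.
Windward and Lumen together hold 15% + 45% = 60% of Arbor, so Astrid controls Arbor.
No other company's threshold is met.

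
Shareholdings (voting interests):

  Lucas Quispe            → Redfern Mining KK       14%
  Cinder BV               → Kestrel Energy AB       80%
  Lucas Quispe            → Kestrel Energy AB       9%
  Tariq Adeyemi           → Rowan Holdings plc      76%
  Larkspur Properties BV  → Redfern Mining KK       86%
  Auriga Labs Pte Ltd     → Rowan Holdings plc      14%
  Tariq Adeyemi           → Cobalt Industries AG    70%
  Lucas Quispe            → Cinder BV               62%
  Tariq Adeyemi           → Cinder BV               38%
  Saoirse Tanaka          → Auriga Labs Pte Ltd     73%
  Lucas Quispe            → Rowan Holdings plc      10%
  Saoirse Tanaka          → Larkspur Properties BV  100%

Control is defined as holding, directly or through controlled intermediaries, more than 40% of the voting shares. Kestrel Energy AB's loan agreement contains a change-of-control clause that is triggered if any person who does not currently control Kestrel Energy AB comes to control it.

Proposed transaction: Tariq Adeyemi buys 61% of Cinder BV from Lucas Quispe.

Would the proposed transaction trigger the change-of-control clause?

Yes

The purchase adds only to Tariq's holdings (Lucas's stake shrinks), so Tariq is the only person who could newly come to control Kestrel.
Tariq holds 76% of Rowan, so Tariq controls Rowan.
Tariq holds 70% of Cobalt, so Tariq controls Cobalt.
Neither Tariq nor any entity Tariq controls holds any voting interest in Kestrel.
So before the transaction, Tariq does not control Kestrel.
After the purchase, Tariq's direct stake in Cinder rises to 38% + 61% = 99%, and Lucas's stake falls to 1%.
Tariq holds 99% of Cinder, so Tariq controls Cinder.
Cinder holds 80% of Kestrel, so Tariq controls Kestrel.
Tariq did not control Kestrel before and does after, so the clause is triggered.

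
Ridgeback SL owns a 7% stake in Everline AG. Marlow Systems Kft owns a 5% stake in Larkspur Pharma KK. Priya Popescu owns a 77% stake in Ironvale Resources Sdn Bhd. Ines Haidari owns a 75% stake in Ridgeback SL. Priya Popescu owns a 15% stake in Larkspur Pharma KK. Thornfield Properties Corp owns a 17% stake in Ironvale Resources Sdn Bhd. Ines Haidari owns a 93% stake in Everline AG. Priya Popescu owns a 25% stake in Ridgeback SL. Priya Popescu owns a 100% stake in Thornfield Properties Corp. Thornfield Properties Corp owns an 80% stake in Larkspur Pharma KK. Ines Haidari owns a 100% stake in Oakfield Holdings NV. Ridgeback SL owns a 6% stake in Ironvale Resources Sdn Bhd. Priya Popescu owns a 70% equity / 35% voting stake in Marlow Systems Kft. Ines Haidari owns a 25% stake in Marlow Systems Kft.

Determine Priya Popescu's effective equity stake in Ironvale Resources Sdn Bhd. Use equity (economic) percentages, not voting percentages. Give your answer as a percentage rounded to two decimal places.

Priya reaches Ironvale along 3 paths.
Via Thornfield: 100% × 17% = 17%.
Direct stake: 77% = 77%.
Via Ridgeback: 25% × 6% = 1.5%.
Total: 17% + 77% + 1.5% = 95.5%.
Rounded: 95.50%.

95.50%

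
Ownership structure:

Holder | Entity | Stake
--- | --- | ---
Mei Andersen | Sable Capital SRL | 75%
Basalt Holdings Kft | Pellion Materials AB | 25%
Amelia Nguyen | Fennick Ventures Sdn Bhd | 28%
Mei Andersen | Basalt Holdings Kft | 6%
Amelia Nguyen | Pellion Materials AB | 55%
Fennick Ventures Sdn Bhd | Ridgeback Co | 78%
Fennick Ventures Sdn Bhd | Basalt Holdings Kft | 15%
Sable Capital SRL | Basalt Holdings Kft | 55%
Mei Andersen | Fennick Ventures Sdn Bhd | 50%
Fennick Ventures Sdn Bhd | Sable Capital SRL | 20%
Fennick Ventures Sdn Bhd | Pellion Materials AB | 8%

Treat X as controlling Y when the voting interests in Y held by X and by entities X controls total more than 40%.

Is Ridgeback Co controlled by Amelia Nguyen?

No

Amelia holds 55% of Pellion, so Amelia controls Pellion.
Neither Amelia nor any entity Amelia controls holds any voting interest in Ridgeback.
So Amelia does not control Ridgeback.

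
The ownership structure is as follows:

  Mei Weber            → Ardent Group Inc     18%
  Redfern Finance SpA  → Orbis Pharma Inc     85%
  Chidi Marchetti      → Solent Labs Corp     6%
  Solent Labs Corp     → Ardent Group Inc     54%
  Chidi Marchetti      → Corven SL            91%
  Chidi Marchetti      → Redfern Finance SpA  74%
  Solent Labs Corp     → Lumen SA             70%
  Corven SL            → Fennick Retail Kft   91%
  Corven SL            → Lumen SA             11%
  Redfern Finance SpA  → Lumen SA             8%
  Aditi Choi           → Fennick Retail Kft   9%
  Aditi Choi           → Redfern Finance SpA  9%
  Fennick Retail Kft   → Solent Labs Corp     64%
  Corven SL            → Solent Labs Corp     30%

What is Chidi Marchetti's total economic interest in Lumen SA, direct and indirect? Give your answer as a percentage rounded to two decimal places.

Chidi reaches Lumen along 5 paths.
Via Redfern: 74% × 8% = 5.92%.
Via Corven: 91% × 11% = 10.01%.
Via Corven → Fennick → Solent: 91% × 91% × 64% × 70% = 37.09888%.
Via Corven → Solent: 91% × 30% × 70% = 19.11%.
Via Solent: 6% × 70% = 4.2%.
Total: 5.92% + 10.01% + 37.09888% + 19.11% + 4.2% = 76.33888%.
Rounded: 76.34%.

76.34%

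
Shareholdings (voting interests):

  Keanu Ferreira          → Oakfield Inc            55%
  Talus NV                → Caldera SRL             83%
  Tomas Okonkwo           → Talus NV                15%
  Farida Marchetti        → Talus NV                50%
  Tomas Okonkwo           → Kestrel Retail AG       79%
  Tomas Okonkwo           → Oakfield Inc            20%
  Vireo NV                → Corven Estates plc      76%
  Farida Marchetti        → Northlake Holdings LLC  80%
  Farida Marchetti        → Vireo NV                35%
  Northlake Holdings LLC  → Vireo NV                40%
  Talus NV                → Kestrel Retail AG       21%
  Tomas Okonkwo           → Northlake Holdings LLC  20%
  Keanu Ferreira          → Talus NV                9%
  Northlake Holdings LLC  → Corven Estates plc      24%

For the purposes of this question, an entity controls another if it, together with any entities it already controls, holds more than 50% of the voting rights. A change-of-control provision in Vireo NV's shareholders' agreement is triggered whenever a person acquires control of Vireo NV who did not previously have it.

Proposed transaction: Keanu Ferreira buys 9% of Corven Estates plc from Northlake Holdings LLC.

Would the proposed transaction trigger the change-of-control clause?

The purchase adds only to Keanu's holdings (Northlake's stake shrinks), so Keanu is the only person who could newly come to control Vireo.
Keanu holds 55% of Oakfield, so Keanu controls Oakfield.
Neither Keanu nor any entity Keanu controls holds any voting interest in Vireo.
So before the transaction, Keanu does not control Vireo.
After the purchase, Keanu holds 9% of Corven directly, and Northlake's stake falls to 15%.
Keanu's side now holds 9% of Corven, not > 50%, so Keanu still does not control Corven.
After the transaction, neither Keanu nor any entity Keanu controls holds a voting interest in Vireo, so Keanu still does not control it.
No new person acquires control, so the clause is not triggered.

No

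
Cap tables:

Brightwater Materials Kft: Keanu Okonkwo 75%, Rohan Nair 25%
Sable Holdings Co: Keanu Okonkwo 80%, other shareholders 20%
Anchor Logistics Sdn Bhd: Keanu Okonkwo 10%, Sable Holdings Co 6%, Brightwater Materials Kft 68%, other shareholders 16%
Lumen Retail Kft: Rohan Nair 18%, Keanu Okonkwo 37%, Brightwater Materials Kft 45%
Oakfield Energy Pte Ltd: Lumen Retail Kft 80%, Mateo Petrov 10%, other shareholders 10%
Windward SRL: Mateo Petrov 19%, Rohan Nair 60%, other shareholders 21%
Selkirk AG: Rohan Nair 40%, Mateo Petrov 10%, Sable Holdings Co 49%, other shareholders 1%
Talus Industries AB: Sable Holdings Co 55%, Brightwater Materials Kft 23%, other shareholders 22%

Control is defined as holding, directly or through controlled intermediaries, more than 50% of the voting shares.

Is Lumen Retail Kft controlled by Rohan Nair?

Rohan holds 60% of Windward, so Rohan controls Windward.
In Lumen, Rohan's side holds only 18%, not > 50%.
So Rohan does not control Lumen.

No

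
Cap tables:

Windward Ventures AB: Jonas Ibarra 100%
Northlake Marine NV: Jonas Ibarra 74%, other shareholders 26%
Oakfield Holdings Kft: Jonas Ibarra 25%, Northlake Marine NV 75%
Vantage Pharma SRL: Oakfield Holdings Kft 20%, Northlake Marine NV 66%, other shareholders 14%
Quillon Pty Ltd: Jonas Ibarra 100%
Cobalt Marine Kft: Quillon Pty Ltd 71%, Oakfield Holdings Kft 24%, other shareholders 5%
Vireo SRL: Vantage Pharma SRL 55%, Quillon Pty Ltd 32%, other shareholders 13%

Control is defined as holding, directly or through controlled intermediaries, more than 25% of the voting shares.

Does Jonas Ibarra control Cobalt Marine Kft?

Jonas holds 74% of Northlake, so Jonas controls Northlake.
Jonas and Northlake together hold 25% + 75% = 100% of Oakfield, so Jonas controls Oakfield.
Jonas holds 100% of Quillon, so Jonas controls Quillon.
Quillon and Oakfield together hold 71% + 24% = 95% of Cobalt, so Jonas controls Cobalt.

Yes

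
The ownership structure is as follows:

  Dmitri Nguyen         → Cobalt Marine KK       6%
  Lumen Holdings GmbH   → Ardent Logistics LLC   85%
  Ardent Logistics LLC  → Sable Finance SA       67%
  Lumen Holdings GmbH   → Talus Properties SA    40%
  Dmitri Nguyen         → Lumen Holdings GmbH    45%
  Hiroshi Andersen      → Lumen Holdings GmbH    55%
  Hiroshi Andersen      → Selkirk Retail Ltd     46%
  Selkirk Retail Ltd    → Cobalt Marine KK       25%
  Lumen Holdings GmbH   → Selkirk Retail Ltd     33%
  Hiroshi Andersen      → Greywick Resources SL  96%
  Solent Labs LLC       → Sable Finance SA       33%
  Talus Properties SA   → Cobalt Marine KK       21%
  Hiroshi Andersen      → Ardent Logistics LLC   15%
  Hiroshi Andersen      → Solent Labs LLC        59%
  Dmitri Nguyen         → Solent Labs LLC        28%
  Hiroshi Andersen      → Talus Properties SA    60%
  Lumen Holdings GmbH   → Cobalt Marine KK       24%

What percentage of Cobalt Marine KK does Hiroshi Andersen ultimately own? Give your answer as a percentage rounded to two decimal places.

Hiroshi reaches Cobalt along 5 paths.
Via Lumen → Talus: 55% × 40% × 21% = 4.62%.
Via Talus: 60% × 21% = 12.6%.
Via Lumen: 55% × 24% = 13.2%.
Via Selkirk: 46% × 25% = 11.5%.
Via Lumen → Selkirk: 55% × 33% × 25% = 4.5375%.
Total: 4.62% + 12.6% + 13.2% + 11.5% + 4.5375% = 46.4575%.
Rounded: 46.46%.

46.46%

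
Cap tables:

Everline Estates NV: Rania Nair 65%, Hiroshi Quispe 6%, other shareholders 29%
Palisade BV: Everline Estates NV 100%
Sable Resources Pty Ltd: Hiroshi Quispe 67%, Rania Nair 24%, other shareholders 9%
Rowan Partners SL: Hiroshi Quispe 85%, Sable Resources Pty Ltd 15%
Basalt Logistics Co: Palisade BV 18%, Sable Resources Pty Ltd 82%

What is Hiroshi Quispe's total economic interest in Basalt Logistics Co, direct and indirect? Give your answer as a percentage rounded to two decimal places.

Hiroshi reaches Basalt along 2 paths.
Via Everline → Palisade: 6% × 100% × 18% = 1.08%.
Via Sable: 67% × 82% = 54.94%.
Total: 1.08% + 54.94% = 56.02%.

56.02%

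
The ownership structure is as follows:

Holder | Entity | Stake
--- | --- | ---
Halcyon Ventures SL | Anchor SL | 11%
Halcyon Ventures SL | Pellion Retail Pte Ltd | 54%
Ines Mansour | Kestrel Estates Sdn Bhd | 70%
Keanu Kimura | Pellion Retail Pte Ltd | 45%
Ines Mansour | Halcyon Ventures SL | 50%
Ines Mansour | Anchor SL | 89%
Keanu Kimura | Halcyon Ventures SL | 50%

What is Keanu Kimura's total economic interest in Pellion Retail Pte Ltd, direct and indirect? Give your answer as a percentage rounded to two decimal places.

Keanu reaches Pellion along 2 paths.
Via Halcyon: 50% × 54% = 27%.
Direct stake: 45% = 45%.
Total: 27% + 45% = 72%.
Rounded: 72.00%.

72.00%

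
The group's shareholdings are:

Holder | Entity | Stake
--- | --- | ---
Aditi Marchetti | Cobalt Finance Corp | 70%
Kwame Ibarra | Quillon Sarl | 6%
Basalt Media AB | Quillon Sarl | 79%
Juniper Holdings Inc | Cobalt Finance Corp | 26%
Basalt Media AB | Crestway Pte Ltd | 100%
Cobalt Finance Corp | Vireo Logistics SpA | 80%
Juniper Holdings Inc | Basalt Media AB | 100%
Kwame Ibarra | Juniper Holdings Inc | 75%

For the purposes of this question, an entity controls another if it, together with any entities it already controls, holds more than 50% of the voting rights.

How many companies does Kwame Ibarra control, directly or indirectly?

Kwame holds 75% of Juniper, so Kwame controls Juniper.
Juniper holds 100% of Basalt, so Kwame controls Basalt.
Basalt and Kwame together hold 79% + 6% = 85% of Quillon, so Kwame controls Quillon.
Basalt holds 100% of Crestway, so Kwame controls Crestway.
No other company's threshold is met.
Kwame controls 4 companies.

4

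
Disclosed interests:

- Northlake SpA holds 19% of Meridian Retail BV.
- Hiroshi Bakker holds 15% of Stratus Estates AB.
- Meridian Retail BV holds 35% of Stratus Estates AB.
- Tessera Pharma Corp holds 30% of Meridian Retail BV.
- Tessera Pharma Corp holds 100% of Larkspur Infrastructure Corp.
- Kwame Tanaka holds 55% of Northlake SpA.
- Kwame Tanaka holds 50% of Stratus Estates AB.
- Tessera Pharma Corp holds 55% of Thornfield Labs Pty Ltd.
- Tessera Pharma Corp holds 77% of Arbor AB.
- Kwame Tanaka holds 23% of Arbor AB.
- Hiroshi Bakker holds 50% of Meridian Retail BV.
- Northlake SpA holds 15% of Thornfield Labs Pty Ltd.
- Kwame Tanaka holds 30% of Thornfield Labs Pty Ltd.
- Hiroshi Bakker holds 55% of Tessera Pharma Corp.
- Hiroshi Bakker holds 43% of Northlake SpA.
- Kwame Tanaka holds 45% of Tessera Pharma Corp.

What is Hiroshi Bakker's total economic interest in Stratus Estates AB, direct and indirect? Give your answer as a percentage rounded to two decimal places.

Hiroshi reaches Stratus along 4 paths.
Direct stake: 15% = 15%.
Via Meridian: 50% × 35% = 17.5%.
Via Tessera → Meridian: 55% × 30% × 35% = 5.775%.
Via Northlake → Meridian: 43% × 19% × 35% = 2.8595%.
Total: 15% + 17.5% + 5.775% + 2.8595% = 41.1345%.
Rounded: 41.13%.

41.13%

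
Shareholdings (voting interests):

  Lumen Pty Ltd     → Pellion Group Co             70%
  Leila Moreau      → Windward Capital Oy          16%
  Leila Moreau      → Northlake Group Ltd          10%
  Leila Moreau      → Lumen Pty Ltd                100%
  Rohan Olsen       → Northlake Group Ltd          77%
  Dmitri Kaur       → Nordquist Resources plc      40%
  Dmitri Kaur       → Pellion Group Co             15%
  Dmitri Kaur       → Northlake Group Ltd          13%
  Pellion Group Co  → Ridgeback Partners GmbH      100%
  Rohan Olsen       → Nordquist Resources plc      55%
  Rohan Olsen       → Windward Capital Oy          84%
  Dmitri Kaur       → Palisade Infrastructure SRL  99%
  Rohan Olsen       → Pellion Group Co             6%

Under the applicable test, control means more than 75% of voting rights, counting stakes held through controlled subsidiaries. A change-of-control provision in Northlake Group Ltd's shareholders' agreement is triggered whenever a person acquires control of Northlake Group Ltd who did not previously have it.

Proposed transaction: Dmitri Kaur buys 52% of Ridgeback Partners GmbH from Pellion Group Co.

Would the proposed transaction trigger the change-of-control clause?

The purchase adds only to Dmitri's holdings (Pellion's stake shrinks), so Dmitri is the only person who could newly come to control Northlake.
Dmitri holds 99% of Palisade, so Dmitri controls Palisade.
In Northlake, Dmitri's side holds only 13%, not > 75%.
So before the transaction, Dmitri does not control Northlake.
After the purchase, Dmitri holds 52% of Ridgeback directly, and Pellion's stake falls to 48%.
Dmitri's side now holds 52% of Ridgeback, not > 75%, so Dmitri still does not control Ridgeback.
After the transaction, Dmitri's side holds 13% of Northlake, not > 75%, so Dmitri still does not control Northlake.
No new person acquires control, so the clause is not triggered.

No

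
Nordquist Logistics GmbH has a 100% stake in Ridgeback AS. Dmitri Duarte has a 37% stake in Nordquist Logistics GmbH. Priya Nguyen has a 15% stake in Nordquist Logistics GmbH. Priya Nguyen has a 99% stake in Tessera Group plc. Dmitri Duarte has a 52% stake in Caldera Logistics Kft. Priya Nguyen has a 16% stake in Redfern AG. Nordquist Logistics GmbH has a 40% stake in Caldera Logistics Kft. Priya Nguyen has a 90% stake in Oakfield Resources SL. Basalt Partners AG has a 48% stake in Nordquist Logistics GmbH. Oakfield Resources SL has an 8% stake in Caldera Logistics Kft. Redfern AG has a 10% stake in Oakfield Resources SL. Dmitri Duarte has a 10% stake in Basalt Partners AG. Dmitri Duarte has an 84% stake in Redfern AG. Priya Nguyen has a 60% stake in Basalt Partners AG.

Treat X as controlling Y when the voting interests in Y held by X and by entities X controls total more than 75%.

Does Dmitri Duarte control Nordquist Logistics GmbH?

No

Dmitri holds 84% of Redfern, so Dmitri controls Redfern.
In Nordquist, Dmitri's side holds only 37%, not > 75%.
So Dmitri does not control Nordquist.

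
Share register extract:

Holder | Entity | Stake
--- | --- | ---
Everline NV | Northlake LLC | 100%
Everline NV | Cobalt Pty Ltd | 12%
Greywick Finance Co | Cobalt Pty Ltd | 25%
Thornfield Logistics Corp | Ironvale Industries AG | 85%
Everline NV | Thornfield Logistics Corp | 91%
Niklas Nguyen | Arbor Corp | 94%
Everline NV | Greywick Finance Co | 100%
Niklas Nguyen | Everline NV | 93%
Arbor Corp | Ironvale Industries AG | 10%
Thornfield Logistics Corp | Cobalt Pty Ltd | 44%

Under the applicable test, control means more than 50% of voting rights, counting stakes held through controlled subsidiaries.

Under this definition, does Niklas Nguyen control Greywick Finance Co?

Yes

Niklas holds 93% of Everline, so Niklas controls Everline.
Everline holds 100% of Greywick, so Niklas controls Greywick.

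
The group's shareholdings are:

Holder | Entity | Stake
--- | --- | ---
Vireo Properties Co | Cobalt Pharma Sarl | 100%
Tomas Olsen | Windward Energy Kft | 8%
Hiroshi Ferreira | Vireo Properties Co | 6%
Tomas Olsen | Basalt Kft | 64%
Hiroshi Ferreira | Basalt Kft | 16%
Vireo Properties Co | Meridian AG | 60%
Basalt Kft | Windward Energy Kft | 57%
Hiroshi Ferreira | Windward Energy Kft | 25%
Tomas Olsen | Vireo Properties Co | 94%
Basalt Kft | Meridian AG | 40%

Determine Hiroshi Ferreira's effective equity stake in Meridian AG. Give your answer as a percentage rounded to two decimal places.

Hiroshi reaches Meridian along 2 paths.
Via Vireo: 6% × 60% = 3.6%.
Via Basalt: 16% × 40% = 6.4%.
Total: 3.6% + 6.4% = 10%.
Rounded: 10.00%.

10.00%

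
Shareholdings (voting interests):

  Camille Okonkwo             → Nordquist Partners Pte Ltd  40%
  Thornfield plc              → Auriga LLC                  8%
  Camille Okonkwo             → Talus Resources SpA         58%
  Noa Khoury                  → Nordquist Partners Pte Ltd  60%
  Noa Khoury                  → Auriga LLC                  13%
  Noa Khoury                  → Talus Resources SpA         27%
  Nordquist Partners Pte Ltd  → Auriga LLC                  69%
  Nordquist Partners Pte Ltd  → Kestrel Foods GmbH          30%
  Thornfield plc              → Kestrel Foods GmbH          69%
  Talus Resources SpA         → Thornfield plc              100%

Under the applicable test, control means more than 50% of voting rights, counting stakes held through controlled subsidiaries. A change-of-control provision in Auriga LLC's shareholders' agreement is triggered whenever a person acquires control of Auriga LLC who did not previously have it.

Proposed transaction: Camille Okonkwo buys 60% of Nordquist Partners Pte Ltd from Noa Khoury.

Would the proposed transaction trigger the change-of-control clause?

The purchase adds only to Camille's holdings (Noa's stake shrinks), so Camille is the only person who could newly come to control Auriga.
Camille holds 58% of Talus, so Camille controls Talus.
Talus holds 100% of Thornfield, so Camille controls Thornfield.
Thornfield holds 69% of Kestrel, so Camille controls Kestrel.
In Auriga, Camille's side holds only 8%, not > 50%.
So before the transaction, Camille does not control Auriga.
After the purchase, Camille's direct stake in Nordquist rises to 40% + 60% = 100%, and Noa's stake falls to 0%.
Camille holds 100% of Nordquist, so Camille controls Nordquist.
Thornfield and Nordquist together hold 8% + 69% = 77% of Auriga, so Camille controls Auriga.
Camille did not control Auriga before and does after, so the clause is triggered.

Yes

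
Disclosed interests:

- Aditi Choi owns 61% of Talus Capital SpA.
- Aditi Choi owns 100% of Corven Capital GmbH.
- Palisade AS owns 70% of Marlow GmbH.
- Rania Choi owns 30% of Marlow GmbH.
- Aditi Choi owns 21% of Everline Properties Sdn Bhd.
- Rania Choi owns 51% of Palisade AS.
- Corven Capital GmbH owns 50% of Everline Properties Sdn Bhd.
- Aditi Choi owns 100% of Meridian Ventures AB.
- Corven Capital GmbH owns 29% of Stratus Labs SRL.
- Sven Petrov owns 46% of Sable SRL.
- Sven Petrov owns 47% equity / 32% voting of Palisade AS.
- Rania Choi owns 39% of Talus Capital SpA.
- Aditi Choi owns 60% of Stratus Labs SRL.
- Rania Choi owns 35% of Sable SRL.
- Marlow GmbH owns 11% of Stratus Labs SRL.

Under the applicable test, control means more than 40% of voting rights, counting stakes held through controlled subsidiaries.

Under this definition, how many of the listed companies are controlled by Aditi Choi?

Aditi holds 61% of Talus, so Aditi controls Talus.
Aditi holds 100% of Meridian, so Aditi controls Meridian.
Aditi holds 100% of Corven, so Aditi controls Corven.
Corven and Aditi together hold 29% + 60% = 89% of Stratus, so Aditi controls Stratus.
Corven and Aditi together hold 50% + 21% = 71% of Everline, so Aditi controls Everline.
No other company's threshold is met.
Aditi controls 5 companies.

5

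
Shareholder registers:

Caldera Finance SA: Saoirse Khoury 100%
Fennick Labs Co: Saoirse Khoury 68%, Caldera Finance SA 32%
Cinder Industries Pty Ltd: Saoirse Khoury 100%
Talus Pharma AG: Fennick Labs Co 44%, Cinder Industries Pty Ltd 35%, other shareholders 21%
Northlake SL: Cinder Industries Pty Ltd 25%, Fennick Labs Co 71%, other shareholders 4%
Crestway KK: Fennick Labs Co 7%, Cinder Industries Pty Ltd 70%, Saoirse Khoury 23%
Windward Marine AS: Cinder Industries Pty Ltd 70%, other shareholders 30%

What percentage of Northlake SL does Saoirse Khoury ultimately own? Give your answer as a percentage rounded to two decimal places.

96.00%

Saoirse reaches Northlake along 3 paths.
Via Cinder: 100% × 25% = 25%.
Via Fennick: 68% × 71% = 48.28%.
Via Caldera → Fennick: 100% × 32% × 71% = 22.72%.
Total: 25% + 48.28% + 22.72% = 96%.
Rounded: 96.00%.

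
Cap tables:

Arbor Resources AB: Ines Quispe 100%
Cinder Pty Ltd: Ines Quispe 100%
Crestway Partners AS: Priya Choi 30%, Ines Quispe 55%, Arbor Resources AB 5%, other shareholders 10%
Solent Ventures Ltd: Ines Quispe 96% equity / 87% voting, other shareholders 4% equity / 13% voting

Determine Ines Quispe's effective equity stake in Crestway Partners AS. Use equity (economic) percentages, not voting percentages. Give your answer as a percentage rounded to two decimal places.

Ines reaches Crestway along 2 paths.
Direct stake: 55% = 55%.
Via Arbor: 100% × 5% = 5%.
Total: 55% + 5% = 60%.
Rounded: 60.00%.

60.00%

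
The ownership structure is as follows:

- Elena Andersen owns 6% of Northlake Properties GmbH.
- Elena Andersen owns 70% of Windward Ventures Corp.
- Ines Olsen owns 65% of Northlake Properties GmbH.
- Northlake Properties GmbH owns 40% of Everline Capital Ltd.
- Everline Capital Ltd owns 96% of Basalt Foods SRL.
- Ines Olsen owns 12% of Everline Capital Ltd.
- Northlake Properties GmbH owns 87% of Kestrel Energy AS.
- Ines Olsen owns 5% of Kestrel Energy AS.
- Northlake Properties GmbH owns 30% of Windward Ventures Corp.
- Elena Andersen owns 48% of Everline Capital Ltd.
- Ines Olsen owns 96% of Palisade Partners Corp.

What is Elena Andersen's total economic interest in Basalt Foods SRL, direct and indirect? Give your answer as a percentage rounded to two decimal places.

48.38%

Elena reaches Basalt along 2 paths.
Via Everline: 48% × 96% = 46.08%.
Via Northlake → Everline: 6% × 40% × 96% = 2.304%.
Total: 46.08% + 2.304% = 48.384%.
Rounded: 48.38%.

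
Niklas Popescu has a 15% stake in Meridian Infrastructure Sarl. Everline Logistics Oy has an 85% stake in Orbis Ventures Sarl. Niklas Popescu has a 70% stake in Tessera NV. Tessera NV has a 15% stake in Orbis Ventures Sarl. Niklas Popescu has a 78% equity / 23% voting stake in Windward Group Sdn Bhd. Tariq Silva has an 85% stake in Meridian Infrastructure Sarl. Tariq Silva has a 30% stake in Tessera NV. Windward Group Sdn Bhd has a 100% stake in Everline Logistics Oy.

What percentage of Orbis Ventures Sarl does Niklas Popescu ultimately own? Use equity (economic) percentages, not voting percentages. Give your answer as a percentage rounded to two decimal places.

76.80%

Niklas reaches Orbis along 2 paths.
Via Windward → Everline: 78% × 100% × 85% = 66.3%.
Via Tessera: 70% × 15% = 10.5%.
Total: 66.3% + 10.5% = 76.8%.
Rounded: 76.80%.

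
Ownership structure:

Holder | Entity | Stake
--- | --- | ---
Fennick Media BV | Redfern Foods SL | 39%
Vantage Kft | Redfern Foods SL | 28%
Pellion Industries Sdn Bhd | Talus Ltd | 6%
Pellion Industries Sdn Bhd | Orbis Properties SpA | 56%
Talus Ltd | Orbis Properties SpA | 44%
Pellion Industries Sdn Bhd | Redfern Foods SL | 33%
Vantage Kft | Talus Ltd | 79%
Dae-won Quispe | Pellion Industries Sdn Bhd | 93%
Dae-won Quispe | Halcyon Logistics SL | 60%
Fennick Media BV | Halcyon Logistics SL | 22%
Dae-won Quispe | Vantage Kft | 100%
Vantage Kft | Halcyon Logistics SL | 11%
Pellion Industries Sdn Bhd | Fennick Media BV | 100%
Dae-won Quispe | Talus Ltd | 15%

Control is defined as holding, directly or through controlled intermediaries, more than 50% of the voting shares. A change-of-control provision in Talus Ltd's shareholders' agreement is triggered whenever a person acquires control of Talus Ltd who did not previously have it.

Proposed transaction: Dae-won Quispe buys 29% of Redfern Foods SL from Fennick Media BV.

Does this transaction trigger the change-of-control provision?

The purchase adds only to Dae-won's holdings (Fennick's stake shrinks), so Dae-won is the only person who could newly come to control Talus.
Dae-won holds 100% of Vantage, so Dae-won controls Vantage.
Dae-won holds 93% of Pellion, so Dae-won controls Pellion.
Pellion and Vantage and Dae-won together hold 6% + 79% + 15% = 100% of Talus, so Dae-won controls Talus.
So Dae-won already controls Talus before the transaction.
After the purchase, Dae-won holds 29% of Redfern directly, and Fennick's stake falls to 10%.
Dae-won controlled Talus already, so this is not a new person acquiring control; every other person's position is unchanged or reduced.
No new person acquires control, so the clause is not triggered.

No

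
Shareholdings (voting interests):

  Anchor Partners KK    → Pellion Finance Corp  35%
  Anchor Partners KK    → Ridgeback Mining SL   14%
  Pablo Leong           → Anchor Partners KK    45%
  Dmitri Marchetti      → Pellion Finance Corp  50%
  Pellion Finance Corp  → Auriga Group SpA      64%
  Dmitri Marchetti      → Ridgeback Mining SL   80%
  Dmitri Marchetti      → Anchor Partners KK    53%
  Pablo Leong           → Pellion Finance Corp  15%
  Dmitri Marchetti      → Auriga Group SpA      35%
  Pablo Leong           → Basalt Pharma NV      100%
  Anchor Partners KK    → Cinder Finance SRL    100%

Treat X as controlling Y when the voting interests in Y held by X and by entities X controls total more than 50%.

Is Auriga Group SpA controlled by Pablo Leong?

Pablo holds 100% of Basalt, so Pablo controls Basalt.
Neither Pablo nor any entity Pablo controls holds any voting interest in Auriga.
So Pablo does not control Auriga.

No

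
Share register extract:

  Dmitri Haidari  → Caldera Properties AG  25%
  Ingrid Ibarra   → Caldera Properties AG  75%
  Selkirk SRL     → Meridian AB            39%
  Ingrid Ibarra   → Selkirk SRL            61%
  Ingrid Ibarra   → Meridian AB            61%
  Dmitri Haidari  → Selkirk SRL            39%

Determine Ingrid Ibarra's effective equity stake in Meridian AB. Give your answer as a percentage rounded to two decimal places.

Ingrid reaches Meridian along 2 paths.
Direct stake: 61% = 61%.
Via Selkirk: 61% × 39% = 23.79%.
Total: 61% + 23.79% = 84.79%.

84.79%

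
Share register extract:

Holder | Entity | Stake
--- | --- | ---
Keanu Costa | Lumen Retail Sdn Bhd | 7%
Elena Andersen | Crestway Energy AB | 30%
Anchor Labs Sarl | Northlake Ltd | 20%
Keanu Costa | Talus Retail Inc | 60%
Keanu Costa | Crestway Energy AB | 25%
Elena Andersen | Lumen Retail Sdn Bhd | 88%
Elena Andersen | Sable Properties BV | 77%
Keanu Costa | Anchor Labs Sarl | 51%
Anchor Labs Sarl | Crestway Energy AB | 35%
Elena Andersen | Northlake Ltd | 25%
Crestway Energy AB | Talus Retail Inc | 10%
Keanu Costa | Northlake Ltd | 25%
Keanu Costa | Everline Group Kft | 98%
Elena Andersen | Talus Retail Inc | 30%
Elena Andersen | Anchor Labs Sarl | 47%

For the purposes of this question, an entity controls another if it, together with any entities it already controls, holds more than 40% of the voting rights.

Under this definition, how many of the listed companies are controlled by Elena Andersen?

5

Elena holds 47% of Anchor, so Elena controls Anchor.
Elena holds 88% of Lumen, so Elena controls Lumen.
Elena and Anchor together hold 30% + 35% = 65% of Crestway, so Elena controls Crestway.
Elena holds 77% of Sable, so Elena controls Sable.
Elena and Anchor together hold 25% + 20% = 45% of Northlake, so Elena controls Northlake.
No other company's threshold is met.
Elena controls 5 companies.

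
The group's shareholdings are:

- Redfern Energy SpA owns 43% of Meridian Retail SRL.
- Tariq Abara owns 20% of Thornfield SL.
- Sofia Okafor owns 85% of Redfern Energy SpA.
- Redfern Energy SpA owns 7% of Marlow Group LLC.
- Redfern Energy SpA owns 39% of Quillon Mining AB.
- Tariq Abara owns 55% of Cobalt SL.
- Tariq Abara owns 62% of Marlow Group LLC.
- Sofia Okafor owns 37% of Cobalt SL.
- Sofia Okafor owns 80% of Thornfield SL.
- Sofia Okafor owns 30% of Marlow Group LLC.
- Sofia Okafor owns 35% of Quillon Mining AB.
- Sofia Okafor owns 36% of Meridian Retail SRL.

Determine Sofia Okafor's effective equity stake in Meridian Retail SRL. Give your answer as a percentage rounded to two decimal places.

Sofia reaches Meridian along 2 paths.
Via Redfern: 85% × 43% = 36.55%.
Direct stake: 36% = 36%.
Total: 36.55% + 36% = 72.55%.

72.55%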